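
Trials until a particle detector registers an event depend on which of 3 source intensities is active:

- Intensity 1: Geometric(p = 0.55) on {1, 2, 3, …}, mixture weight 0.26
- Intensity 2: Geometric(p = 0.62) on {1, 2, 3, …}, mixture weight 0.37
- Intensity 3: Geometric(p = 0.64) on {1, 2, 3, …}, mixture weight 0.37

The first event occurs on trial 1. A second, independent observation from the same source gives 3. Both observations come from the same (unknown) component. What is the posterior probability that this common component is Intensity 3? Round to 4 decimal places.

0.3501

Apply Bayes' rule: the posterior for each component is proportional to its prior times its likelihood at x.
Since both observations come from the same component, the likelihood for component k is f_k(x₁)·f_k(x₂).
  L_1 = [0.55·(1−0.55)^0 = 0.55·1 = 0.55] × [0.111375] = 0.0612562
  L_2 = [0.62·(1−0.62)^0 = 0.62·1 = 0.62] × [0.089528] = 0.0555074
  L_3 = [0.64·(1−0.64)^0 = 0.64·1 = 0.64] × [0.082944] = 0.0530842
Multiply by the mixture weights:
  P(Z=1)·L_1 = 0.26 × 0.0612562 = 0.0159266
  P(Z=2)·L_2 = 0.37 × 0.0555074 = 0.0205377
  P(Z=3)·L_3 = 0.37 × 0.0530842 = 0.0196411
Marginal: 0.0159266 + 0.0205377 + 0.0196411 = 0.0561055
Responsibility of Intensity 3: 0.0196411 / 0.0561055 ≈ 0.3501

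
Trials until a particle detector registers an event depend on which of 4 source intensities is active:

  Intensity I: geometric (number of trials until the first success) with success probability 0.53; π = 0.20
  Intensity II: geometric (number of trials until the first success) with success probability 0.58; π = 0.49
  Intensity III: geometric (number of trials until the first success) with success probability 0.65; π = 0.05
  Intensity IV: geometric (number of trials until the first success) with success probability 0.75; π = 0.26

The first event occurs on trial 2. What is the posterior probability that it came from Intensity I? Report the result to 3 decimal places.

Posterior ∝ prior × likelihood, so P(k | x) ∝ w_k f_k(x); normalise over all components.
Geometric probabilities:
  f_I = 0.53·(1−0.53)^1 = 0.53·0.47 = 0.2491
  f_II = 0.58·(1−0.58)^1 = 0.58·0.42 = 0.2436
  f_III = 0.65·(1−0.65)^1 = 0.65·0.35 = 0.2275
  f_IV = 0.75·(1−0.75)^1 = 0.75·0.25 = 0.1875
Weight by the priors:
  w_I·f_I = 0.20 × 0.2491 = 0.04982
  w_II·f_II = 0.49 × 0.2436 = 0.119364
  w_III·f_III = 0.05 × 0.2275 = 0.011375
  w_IV·f_IV = 0.26 × 0.1875 = 0.04875
Marginal: 0.04982 + 0.119364 + 0.011375 + 0.04875 = 0.229309
So the posterior for Intensity I is 0.04982 / 0.229309 ≈ 0.217.

0.217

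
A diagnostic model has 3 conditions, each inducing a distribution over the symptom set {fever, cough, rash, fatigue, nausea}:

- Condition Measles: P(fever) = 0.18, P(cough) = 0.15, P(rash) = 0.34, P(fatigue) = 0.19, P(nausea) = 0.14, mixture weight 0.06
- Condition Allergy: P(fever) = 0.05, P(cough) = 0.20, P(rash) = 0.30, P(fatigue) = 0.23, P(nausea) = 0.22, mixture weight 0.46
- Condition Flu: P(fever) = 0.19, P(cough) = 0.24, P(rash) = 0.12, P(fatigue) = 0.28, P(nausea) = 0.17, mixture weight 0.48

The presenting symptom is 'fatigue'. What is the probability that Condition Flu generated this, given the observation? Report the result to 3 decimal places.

0.534

By Bayes' theorem, P(k | x) = P(Z=k) f_k(x) / Σ_j P(Z=j) f_j(x).
Component likelihoods at x = 'fatigue':
  f_Measles = P(fatigue | comp) = 0.19
  f_Allergy = P(fatigue | comp) = 0.23
  f_Flu = P(fatigue | comp) = 0.28
Weight by the priors:
  P(Z=Measles)·f_Measles = 0.06 × 0.19 = 0.0114
  P(Z=Allergy)·f_Allergy = 0.46 × 0.23 = 0.1058
  P(Z=Flu)·f_Flu = 0.48 × 0.28 = 0.1344
Sum: 0.0114 + 0.1058 + 0.1344 = 0.2516
Responsibility of Condition Flu: 0.1344 / 0.2516 ≈ 0.534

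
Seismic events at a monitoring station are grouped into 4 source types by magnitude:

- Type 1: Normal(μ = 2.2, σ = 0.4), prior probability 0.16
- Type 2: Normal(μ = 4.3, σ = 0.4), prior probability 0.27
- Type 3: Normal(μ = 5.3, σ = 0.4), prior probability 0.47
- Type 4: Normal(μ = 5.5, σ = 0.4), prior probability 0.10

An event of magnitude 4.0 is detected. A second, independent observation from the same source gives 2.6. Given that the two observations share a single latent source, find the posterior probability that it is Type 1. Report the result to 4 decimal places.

By Bayes' theorem, P(k | x) = w_k f_k(x) / Σ_j w_j f_j(x).
Since both observations come from the same component, the likelihood for component k is f_k(x₁)·f_k(x₂).
  f_1 = [(1/(0.4·√(2π)))·exp(−(4.0−2.2)²/(2·0.4²)) = 0.997356·exp(-10.12500) = 3.99594e-05] × [0.604927] = 2.41725e-05
  f_2 = [(1/(0.4·√(2π)))·exp(−(4.0−4.3)²/(2·0.4²)) = 0.997356·exp(-0.28125) = 0.752844] × [0.000119297] = 8.98117e-05
  f_3 = [(1/(0.4·√(2π)))·exp(−(4.0−5.3)²/(2·0.4²)) = 0.997356·exp(-5.28125) = 0.00507262] × [1.27373e-10] = 6.46117e-13
  f_4 = [(1/(0.4·√(2π)))·exp(−(4.0−5.5)²/(2·0.4²)) = 0.997356·exp(-7.03125) = 0.000881489] × [3.84634e-12] = 3.39051e-15
Prior × likelihood for each component:
  w_1·f_1 = 0.16 × 2.41725e-05 = 3.8676e-06
  w_2·f_2 = 0.27 × 8.98117e-05 = 2.42492e-05
  w_3·f_3 = 0.47 × 6.46117e-13 = 3.03675e-13
  w_4·f_4 = 0.10 × 3.39051e-15 = 3.39051e-16
Normaliser: 3.8676e-06 + 2.42492e-05 + 3.03675e-13 + 3.39051e-16 = 2.81167e-05
P(Type 1 | x₁,x₂) ≈ 0.1376

0.1376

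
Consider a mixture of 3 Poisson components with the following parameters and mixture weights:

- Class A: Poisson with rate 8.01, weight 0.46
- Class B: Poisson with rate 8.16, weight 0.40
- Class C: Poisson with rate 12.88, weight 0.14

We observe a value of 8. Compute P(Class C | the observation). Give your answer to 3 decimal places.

0.053

The responsibility of component k is π_k f_k(x) divided by Σ_j π_j f_j(x).
Component likelihoods at x = 8:
  f_A = e^(−8.01)·8.01^8/8! = 0.139586
  f_B = e^(−8.16)·8.16^8/8! = 0.139366
  f_C = e^(−12.88)·12.88^8/8! = 0.0478733
Prior × likelihood for each component:
  π_A·f_A = 0.46 × 0.139586 = 0.0642094
  π_B·f_B = 0.40 × 0.139366 = 0.0557465
  π_C·f_C = 0.14 × 0.0478733 = 0.00670226
Evidence: 0.0642094 + 0.0557465 + 0.00670226 = 0.126658
So the posterior for Class C is 0.00670226 / 0.126658 ≈ 0.053.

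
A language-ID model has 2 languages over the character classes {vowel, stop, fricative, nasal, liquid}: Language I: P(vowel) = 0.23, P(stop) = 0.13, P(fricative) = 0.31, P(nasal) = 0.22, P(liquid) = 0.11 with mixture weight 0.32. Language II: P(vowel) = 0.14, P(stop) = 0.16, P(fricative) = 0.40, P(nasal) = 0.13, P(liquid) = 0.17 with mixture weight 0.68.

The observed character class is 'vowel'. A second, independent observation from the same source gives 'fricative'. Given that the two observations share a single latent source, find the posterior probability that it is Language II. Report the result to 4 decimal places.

Apply Bayes' rule: the posterior for each component is proportional to its prior times its likelihood at x.
Since both observations come from the same component, the likelihood for component k is f_k(x₁)·f_k(x₂).
  L_I = [P(vowel | comp) = 0.23] × [0.31] = 0.0713
  L_II = [P(vowel | comp) = 0.14] × [0.4] = 0.056
Weight by the priors:
  w_I·L_I = 0.32 × 0.0713 = 0.022816
  w_II·L_II = 0.68 × 0.056 = 0.03808
Sum: 0.022816 + 0.03808 = 0.060896
Responsibility of Language II: 0.03808 / 0.060896 ≈ 0.6253

0.6253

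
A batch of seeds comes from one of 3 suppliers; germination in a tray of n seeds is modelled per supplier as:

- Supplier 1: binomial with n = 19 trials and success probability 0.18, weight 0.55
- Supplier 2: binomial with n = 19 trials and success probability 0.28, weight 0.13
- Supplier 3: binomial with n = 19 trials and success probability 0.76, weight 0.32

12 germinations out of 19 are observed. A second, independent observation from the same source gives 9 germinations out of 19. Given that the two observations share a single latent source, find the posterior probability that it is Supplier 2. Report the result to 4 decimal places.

The responsibility of component k is π_k f_k(x) divided by Σ_j π_j f_j(x).
Since both observations come from the same component, the likelihood for component k is f_k(x₁)·f_k(x₂).
  L_1 = [C(19,12)·0.18^12·0.82^7 = 50388·1.15683e-09·0.249285 = 1.4531e-05] × [0.0025186] = 3.65977e-08
  L_2 = [C(19,12)·0.28^12·0.72^7 = 50388·2.32218e-07·0.100306 = 0.00117368] × [0.0365861] = 4.29405e-05
  L_3 = [C(19,12)·0.76^12·0.24^7 = 50388·0.0371333·4.58647e-05 = 0.0858161] × [0.00495454] = 0.000425179
Prior × likelihood for each component:
  π_1·L_1 = 0.55 × 3.65977e-08 = 2.01287e-08
  π_2·L_2 = 0.13 × 4.29405e-05 = 5.58226e-06
  π_3·L_3 = 0.32 × 0.000425179 = 0.000136057
Marginal: 2.01287e-08 + 5.58226e-06 + 0.000136057 = 0.00014166
So the posterior for Supplier 2 is 5.58226e-06 / 0.00014166 ≈ 0.0394.

0.0394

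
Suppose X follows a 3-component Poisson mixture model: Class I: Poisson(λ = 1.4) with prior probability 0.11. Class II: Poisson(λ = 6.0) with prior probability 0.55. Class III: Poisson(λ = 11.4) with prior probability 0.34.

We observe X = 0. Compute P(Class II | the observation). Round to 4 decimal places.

0.0478

Apply Bayes' rule: the posterior for each component is proportional to its prior times its likelihood at x.
Poisson probabilities:
  f_I = e^(−1.4)·1.4^0/0! = 0.246597
  f_II = e^(−6.0)·6.0^0/0! = 0.00247875
  f_III = e^(−11.4)·11.4^0/0! = 1.11955e-05
Unnormalised posteriors:
  P(Z=I)·f_I = 0.11 × 0.246597 = 0.0271257
  P(Z=II)·f_II = 0.55 × 0.00247875 = 0.00136331
  P(Z=III)·f_III = 0.34 × 1.11955e-05 = 3.80646e-06
Normaliser: 0.0271257 + 0.00136331 + 3.80646e-06 = 0.0284928
Responsibility of Class II: 0.00136331 / 0.0284928 ≈ 0.0478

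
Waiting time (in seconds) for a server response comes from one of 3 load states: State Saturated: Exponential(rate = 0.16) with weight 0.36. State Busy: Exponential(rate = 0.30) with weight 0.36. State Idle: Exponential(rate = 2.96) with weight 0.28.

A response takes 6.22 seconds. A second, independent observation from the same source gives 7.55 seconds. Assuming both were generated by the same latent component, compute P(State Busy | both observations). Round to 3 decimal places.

The responsibility of component k is π_k f_k(x) divided by Σ_j π_j f_j(x).
Since both observations come from the same component, the likelihood for component k is f_k(x₁)·f_k(x₂).
  f_Saturated = [0.16·e^(−0.16·6.22) = 0.16·e^(−0.9952) = 0.0591439] × [0.0478071] = 0.0028275
  f_Busy = [0.30·e^(−0.30·6.22) = 0.30·e^(−1.8660) = 0.0464224] × [0.031149] = 0.00144601
  f_Idle = [2.96·e^(−2.96·6.22) = 2.96·e^(−18.4112) = 2.9882e-08] × [5.83014e-10] = 1.74216e-17
Weight by the priors:
  π_Saturated·f_Saturated = 0.36 × 0.0028275 = 0.0010179
  π_Busy·f_Busy = 0.36 × 0.00144601 = 0.000520564
  π_Idle·f_Idle = 0.28 × 1.74216e-17 = 4.87805e-18
Evidence: 0.0010179 + 0.000520564 + 4.87805e-18 = 0.00153846
Responsibility of State Busy: 0.000520564 / 0.00153846 ≈ 0.338

0.338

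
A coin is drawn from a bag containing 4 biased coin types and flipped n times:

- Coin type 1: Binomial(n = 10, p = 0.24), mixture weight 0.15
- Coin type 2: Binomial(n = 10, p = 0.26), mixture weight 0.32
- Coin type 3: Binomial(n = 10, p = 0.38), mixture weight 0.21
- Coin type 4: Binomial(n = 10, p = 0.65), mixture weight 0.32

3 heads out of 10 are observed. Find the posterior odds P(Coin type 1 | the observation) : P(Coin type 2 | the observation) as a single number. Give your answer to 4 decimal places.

0.4444

The posterior odds equal the prior odds times the likelihood ratio: (P(Z=i)/P(Z=j))·(f_i(x)/f_j(x)).
Binomial probabilities:
  L_1 = 0.242946
  L_2 = 0.256285
  L_3 = 0.231886
  L_4 = 0.021203
0.0364419 / 0.0820112 ≈ 0.4444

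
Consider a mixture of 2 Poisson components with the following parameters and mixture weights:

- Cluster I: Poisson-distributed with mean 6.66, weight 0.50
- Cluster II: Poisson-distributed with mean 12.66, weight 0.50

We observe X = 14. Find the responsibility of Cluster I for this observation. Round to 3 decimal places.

Posterior ∝ prior × likelihood, so P(k | x) ∝ P(Z=k) f_k(x); normalise over all components.
Evaluate each component's likelihood at the observed value:
  p_I = 0.00496398
  p_II = 0.0989681
Unnormalised posteriors:
  P(Z=I)·p_I = 0.50 × 0.00496398 = 0.00248199
  P(Z=II)·p_II = 0.50 × 0.0989681 = 0.0494841
Denominator: 0.00248199 + 0.0494841 = 0.0519661
P(Cluster I | data) ≈ 0.048

0.048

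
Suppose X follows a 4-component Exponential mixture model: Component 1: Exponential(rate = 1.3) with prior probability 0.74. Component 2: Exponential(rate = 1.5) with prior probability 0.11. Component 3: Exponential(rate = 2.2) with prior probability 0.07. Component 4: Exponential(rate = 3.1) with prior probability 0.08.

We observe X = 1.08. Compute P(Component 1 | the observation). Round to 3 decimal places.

By Bayes' theorem, P(k | x) = w_k f_k(x) / Σ_j w_j f_j(x).
Component likelihoods at x = 1.08:
  p_1 = 1.3·e^(−1.3·1.08) = 1.3·e^(−1.4040) = 0.319296
  p_2 = 1.5·e^(−1.5·1.08) = 1.5·e^(−1.6200) = 0.296848
  p_3 = 2.2·e^(−2.2·1.08) = 2.2·e^(−2.3760) = 0.204427
  p_4 = 3.1·e^(−3.1·1.08) = 3.1·e^(−3.3480) = 0.108979
Unnormalised posteriors:
  w_1·p_1 = 0.74 × 0.319296 = 0.236279
  w_2·p_2 = 0.11 × 0.296848 = 0.0326533
  w_3·p_3 = 0.07 × 0.204427 = 0.0143099
  w_4·p_4 = 0.08 × 0.108979 = 0.00871834
Sum: 0.236279 + 0.0326533 + 0.0143099 + 0.00871834 = 0.291961
So the posterior for Component 1 is 0.236279 / 0.291961 ≈ 0.809.

0.809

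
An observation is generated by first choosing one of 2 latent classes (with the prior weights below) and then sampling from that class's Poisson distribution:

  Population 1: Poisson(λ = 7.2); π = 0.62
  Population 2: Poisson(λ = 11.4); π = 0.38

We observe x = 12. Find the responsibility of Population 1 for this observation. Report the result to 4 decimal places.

0.3047

P(component k | x) = π_k·f_k(x) / marginal(x), where marginal(x) = Σ_j π_j·f_j(x).
Evaluate each component's likelihood at the observed value:
  f_1 = 0.0302505
  f_2 = 0.112607
Multiply by the mixture weights:
  π_1·f_1 = 0.62 × 0.0302505 = 0.0187553
  π_2·f_2 = 0.38 × 0.112607 = 0.0427905
Marginal: 0.0187553 + 0.0427905 = 0.0615459
So the posterior for Population 1 is 0.0187553 / 0.0615459 ≈ 0.3047.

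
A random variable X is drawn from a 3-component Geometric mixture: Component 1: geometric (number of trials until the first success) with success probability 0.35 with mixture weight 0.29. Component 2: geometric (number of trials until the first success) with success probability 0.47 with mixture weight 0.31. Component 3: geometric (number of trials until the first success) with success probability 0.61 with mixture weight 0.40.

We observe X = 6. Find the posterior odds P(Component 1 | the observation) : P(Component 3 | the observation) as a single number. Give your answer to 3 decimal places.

Only the two components matter; the odds are (w_i f_i(x)) / (w_j f_j(x)).
Component likelihoods at x = 6:
  L_1 = 0.35·(1−0.35)^5 = 0.35·0.116029 = 0.0406102
  L_2 = 0.47·(1−0.47)^5 = 0.47·0.0418195 = 0.0196552
  L_3 = 0.61·(1−0.61)^5 = 0.61·0.00902242 = 0.00550368
Posterior odds = (w_1·L_1) / (w_3·L_3) = (0.29·0.0406102) / (0.40·0.00550368) = 0.0117769 / 0.00220147 ≈ 5.350

5.350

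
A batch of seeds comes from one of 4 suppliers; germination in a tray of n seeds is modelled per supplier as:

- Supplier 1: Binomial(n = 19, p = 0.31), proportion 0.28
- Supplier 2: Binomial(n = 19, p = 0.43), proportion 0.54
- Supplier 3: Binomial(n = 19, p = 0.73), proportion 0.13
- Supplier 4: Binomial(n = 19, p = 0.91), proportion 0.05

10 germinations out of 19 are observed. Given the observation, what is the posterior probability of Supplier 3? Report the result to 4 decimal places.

0.0492

Posterior ∝ prior × likelihood, so P(k | x) ∝ π_k f_k(x); normalise over all components.
Component likelihoods at x = 10 germinations out of 19:
  f_1 = C(19,10)·0.31^10·0.69^9 = 92378·8.19628e-06·0.0354521 = 0.0268428
  f_2 = C(19,10)·0.43^10·0.57^9 = 92378·0.000216115·0.00635146 = 0.126802
  f_3 = C(19,10)·0.73^10·0.27^9 = 92378·0.0429763·7.6256e-06 = 0.0302741
  f_4 = C(19,10)·0.91^10·0.09^9 = 92378·0.389416·3.8742e-10 = 1.39369e-05
Unnormalised posteriors:
  π_1·f_1 = 0.28 × 0.0268428 = 0.00751598
  π_2·f_2 = 0.54 × 0.126802 = 0.0684732
  π_3·f_3 = 0.13 × 0.0302741 = 0.00393563
  π_4·f_4 = 0.05 × 1.39369e-05 = 6.96843e-07
Normaliser: 0.00751598 + 0.0684732 + 0.00393563 + 6.96843e-07 = 0.0799255
P(Supplier 3 | the observation) = 0.00393563 / 0.0799255 ≈ 0.0492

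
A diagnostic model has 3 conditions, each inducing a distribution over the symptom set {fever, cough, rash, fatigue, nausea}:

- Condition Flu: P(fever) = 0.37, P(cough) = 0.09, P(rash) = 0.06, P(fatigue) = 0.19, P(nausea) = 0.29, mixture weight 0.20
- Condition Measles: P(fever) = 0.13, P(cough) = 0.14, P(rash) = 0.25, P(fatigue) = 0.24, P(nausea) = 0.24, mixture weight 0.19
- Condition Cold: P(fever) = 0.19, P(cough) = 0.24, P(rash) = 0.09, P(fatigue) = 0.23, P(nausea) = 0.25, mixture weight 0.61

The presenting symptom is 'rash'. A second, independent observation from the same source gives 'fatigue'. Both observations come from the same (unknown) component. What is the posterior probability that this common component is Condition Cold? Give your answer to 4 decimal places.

0.4800

By Bayes' theorem, P(k | x) = π_k f_k(x) / Σ_j π_j f_j(x).
Since both observations come from the same component, the likelihood for component k is f_k(x₁)·f_k(x₂).
  L_Flu = [P(rash | comp) = 0.06] × [0.19] = 0.0114
  L_Measles = [P(rash | comp) = 0.25] × [0.24] = 0.06
  L_Cold = [P(rash | comp) = 0.09] × [0.23] = 0.0207
Multiply by the mixture weights:
  π_Flu·L_Flu = 0.20 × 0.0114 = 0.00228
  π_Measles·L_Measles = 0.19 × 0.06 = 0.0114
  π_Cold·L_Cold = 0.61 × 0.0207 = 0.012627
Normaliser: 0.00228 + 0.0114 + 0.012627 = 0.026307
P(Condition Cold | data) = 0.012627 / 0.026307 ≈ 0.4800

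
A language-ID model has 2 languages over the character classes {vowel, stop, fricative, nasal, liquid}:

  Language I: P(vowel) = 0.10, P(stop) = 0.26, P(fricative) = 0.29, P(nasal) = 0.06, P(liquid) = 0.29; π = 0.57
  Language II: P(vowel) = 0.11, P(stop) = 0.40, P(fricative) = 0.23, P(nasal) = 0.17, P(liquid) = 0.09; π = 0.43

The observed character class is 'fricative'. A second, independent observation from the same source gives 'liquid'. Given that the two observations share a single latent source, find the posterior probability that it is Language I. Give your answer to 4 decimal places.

0.8434

The responsibility of component k is π_k f_k(x) divided by Σ_j π_j f_j(x).
Since both observations come from the same component, the likelihood for component k is f_k(x₁)·f_k(x₂).
  L_I = [0.29] × [0.29] = 0.0841
  L_II = [0.23] × [0.09] = 0.0207
Multiply by the mixture weights:
  π_I·L_I = 0.57 × 0.0841 = 0.047937
  π_II·L_II = 0.43 × 0.0207 = 0.008901
Normaliser: 0.047937 + 0.008901 = 0.056838
P(Language I | data) ≈ 0.8434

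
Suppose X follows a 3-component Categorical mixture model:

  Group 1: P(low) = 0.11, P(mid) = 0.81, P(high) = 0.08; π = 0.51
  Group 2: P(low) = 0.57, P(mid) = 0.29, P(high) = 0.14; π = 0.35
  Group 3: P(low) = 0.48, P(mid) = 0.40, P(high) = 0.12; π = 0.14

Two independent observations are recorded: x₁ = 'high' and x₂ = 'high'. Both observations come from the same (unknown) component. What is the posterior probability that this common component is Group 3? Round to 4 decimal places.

0.1661

By Bayes' theorem, P(k | x) = π_k f_k(x) / Σ_j π_j f_j(x).
Since both observations come from the same component, the likelihood for component k is f_k(x₁)·f_k(x₂).
  p_1 = [P(high | comp) = 0.08] × [0.08] = 0.0064
  p_2 = [P(high | comp) = 0.14] × [0.14] = 0.0196
  p_3 = [P(high | comp) = 0.12] × [0.12] = 0.0144
Weight by the priors:
  π_1·p_1 = 0.51 × 0.0064 = 0.003264
  π_2·p_2 = 0.35 × 0.0196 = 0.00686
  π_3·p_3 = 0.14 × 0.0144 = 0.002016
Denominator: 0.003264 + 0.00686 + 0.002016 = 0.01214
So the posterior for Group 3 is 0.002016 / 0.01214 ≈ 0.1661.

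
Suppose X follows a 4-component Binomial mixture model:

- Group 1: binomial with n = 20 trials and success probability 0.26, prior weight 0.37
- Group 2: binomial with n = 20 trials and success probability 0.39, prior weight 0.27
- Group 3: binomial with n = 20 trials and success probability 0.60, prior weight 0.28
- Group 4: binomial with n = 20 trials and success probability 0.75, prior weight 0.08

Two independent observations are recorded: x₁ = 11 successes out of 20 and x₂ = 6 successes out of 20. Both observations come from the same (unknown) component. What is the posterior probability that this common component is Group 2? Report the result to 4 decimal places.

0.8237

The responsibility of component k is π_k f_k(x) divided by Σ_j π_j f_j(x).
Since both observations come from the same component, the likelihood for component k is f_k(x₁)·f_k(x₂).
  f_1 = [C(20,11)·0.26^11·0.74^9 = 167960·3.67034e-07·0.0665404 = 0.00410202] × [0.176794] = 0.000725214
  f_2 = [C(20,11)·0.39^11·0.61^9 = 167960·3.17476e-05·0.0116941 = 0.062357] × [0.134707] = 0.0083999
  f_3 = [C(20,11)·0.60^11·0.40^9 = 167960·0.00362797·0.000262144 = 0.159738] × [0.00485435] = 0.000775427
  f_4 = [C(20,11)·0.75^11·0.25^9 = 167960·0.0422351·3.8147e-06 = 0.0270608] × [2.56987e-05] = 6.95427e-07
Unnormalised posteriors:
  π_1·f_1 = 0.37 × 0.000725214 = 0.000268329
  π_2·f_2 = 0.27 × 0.0083999 = 0.00226797
  π_3·f_3 = 0.28 × 0.000775427 = 0.000217119
  π_4·f_4 = 0.08 × 6.95427e-07 = 5.56341e-08
Evidence: 0.000268329 + 0.00226797 + 0.000217119 + 5.56341e-08 = 0.00275348
So the posterior for Group 2 is 0.00226797 / 0.00275348 ≈ 0.8237.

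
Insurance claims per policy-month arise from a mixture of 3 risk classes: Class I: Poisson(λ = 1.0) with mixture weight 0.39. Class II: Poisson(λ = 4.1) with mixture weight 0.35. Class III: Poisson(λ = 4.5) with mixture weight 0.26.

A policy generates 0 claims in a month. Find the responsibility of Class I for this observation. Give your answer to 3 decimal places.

0.943

The responsibility of component k is w_k f_k(x) divided by Σ_j w_j f_j(x).
Component likelihoods at x = 0 claims:
  L_I = 0.367879
  L_II = 0.0165727
  L_III = 0.011109
Prior × likelihood for each component:
  w_I·L_I = 0.39 × 0.367879 = 0.143473
  w_II·L_II = 0.35 × 0.0165727 = 0.00580044
  w_III·L_III = 0.26 × 0.011109 = 0.00288834
Normaliser: 0.143473 + 0.00580044 + 0.00288834 = 0.152162
P(Class I | the observation) ≈ 0.943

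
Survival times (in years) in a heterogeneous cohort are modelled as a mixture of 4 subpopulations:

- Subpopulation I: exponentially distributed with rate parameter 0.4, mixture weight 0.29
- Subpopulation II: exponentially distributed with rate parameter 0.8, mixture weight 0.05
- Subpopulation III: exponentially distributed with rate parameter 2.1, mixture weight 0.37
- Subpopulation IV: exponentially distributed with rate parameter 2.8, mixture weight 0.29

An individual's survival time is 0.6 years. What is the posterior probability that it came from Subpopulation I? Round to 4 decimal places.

0.1871

Posterior ∝ prior × likelihood, so P(k | x) ∝ P(Z=k) f_k(x); normalise over all components.
Evaluate each component's likelihood at the observed value:
  f_I = 0.4·e^(−0.4·0.6) = 0.4·e^(−0.2400) = 0.314651
  f_II = 0.8·e^(−0.8·0.6) = 0.8·e^(−0.4800) = 0.495027
  f_III = 2.1·e^(−2.1·0.6) = 2.1·e^(−1.2600) = 0.595673
  f_IV = 2.8·e^(−2.8·0.6) = 2.8·e^(−1.6800) = 0.521847
Weight by the priors:
  P(Z=I)·f_I = 0.29 × 0.314651 = 0.0912488
  P(Z=II)·f_II = 0.05 × 0.495027 = 0.0247513
  P(Z=III)·f_III = 0.37 × 0.595673 = 0.220399
  P(Z=IV)·f_IV = 0.29 × 0.521847 = 0.151336
Denominator: 0.0912488 + 0.0247513 + 0.220399 + 0.151336 = 0.487735
P(Subpopulation I | 0.6 years) = 0.0912488 / 0.487735 ≈ 0.1871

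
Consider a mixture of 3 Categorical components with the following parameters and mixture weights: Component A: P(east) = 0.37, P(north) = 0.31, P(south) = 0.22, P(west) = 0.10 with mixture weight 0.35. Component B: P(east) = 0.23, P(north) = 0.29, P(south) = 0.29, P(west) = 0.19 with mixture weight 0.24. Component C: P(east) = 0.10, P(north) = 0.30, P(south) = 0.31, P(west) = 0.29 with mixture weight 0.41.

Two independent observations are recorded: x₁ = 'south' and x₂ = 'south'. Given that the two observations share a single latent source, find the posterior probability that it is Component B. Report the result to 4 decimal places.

Apply Bayes' rule: the posterior for each component is proportional to its prior times its likelihood at x.
Since both observations come from the same component, the likelihood for component k is f_k(x₁)·f_k(x₂).
  p_A = [P(south | comp) = 0.22] × [0.22] = 0.0484
  p_B = [P(south | comp) = 0.29] × [0.29] = 0.0841
  p_C = [P(south | comp) = 0.31] × [0.31] = 0.0961
Weight by the priors:
  w_A·p_A = 0.35 × 0.0484 = 0.01694
  w_B·p_B = 0.24 × 0.0841 = 0.020184
  w_C·p_C = 0.41 × 0.0961 = 0.039401
Evidence: 0.01694 + 0.020184 + 0.039401 = 0.076525
P(Component B | data) ≈ 0.2638

0.2638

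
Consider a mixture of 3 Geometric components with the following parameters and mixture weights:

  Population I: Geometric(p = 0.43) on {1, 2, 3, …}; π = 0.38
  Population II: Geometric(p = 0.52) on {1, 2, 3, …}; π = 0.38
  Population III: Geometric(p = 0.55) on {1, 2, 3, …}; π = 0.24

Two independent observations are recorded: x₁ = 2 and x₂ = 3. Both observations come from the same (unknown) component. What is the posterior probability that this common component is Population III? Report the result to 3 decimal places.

Apply Bayes' rule: the posterior for each component is proportional to its prior times its likelihood at x.
Since both observations come from the same component, the likelihood for component k is f_k(x₁)·f_k(x₂).
  p_I = [0.2451] × [0.139707] = 0.0342422
  p_II = [0.2496] × [0.119808] = 0.0299041
  p_III = [0.2475] × [0.111375] = 0.0275653
Weight by the priors:
  π_I·p_I = 0.38 × 0.0342422 = 0.013012
  π_II·p_II = 0.38 × 0.0299041 = 0.0113635
  π_III·p_III = 0.24 × 0.0275653 = 0.00661567
Evidence: 0.013012 + 0.0113635 + 0.00661567 = 0.0309913
Responsibility of Population III: 0.00661567 / 0.0309913 ≈ 0.213

0.213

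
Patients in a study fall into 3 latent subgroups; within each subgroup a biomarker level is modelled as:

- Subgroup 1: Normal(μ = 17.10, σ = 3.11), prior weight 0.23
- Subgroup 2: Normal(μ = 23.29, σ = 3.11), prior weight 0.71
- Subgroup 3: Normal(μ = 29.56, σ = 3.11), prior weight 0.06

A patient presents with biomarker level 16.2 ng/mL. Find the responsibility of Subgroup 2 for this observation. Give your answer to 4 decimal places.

0.1932

P(component k | x) = w_k·f_k(x) / marginal(x), where marginal(x) = Σ_j w_j·f_j(x).
Evaluate each component's likelihood at the observed value:
  L_1 = 0.123017
  L_2 = 0.00954083
  L_3 = 1.26154e-05
Multiply by the mixture weights:
  w_1·L_1 = 0.23 × 0.123017 = 0.0282939
  w_2·L_2 = 0.71 × 0.00954083 = 0.00677399
  w_3·L_3 = 0.06 × 1.26154e-05 = 7.56921e-07
Sum: 0.0282939 + 0.00677399 + 7.56921e-07 = 0.0350686
P(Subgroup 2 | data) ≈ 0.1932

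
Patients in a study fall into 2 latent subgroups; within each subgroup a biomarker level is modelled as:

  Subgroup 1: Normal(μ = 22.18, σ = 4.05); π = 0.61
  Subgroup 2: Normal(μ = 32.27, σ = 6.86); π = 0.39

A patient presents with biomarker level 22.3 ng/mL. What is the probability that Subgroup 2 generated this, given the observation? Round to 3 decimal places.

By Bayes' theorem, P(k | x) = w_k f_k(x) / Σ_j w_j f_j(x).
Normal densities:
  L_1 = (1/(4.05·√(2π)))·exp(−(22.3−22.18)²/(2·4.05²)) = 0.098504·exp(-0.00044) = 0.098461
  L_2 = (1/(6.86·√(2π)))·exp(−(22.3−32.27)²/(2·6.86²)) = 0.058155·exp(-1.05612) = 0.0202265
Weight by the priors:
  w_1·L_1 = 0.61 × 0.098461 = 0.0600612
  w_2·L_2 = 0.39 × 0.0202265 = 0.00788832
Sum: 0.0600612 + 0.00788832 = 0.0679496
P(Subgroup 2 | 22.3 ng/mL) ≈ 0.116

0.116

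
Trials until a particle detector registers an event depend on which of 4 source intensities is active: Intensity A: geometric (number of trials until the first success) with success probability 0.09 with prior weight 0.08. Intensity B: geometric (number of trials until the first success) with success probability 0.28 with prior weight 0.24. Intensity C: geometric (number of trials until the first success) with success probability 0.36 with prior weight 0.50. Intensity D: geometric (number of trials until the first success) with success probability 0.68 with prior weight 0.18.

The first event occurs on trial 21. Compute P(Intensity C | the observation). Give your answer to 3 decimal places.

0.020

Posterior ∝ prior × likelihood, so P(k | x) ∝ w_k f_k(x); normalise over all components.
Component likelihoods at x = 21:
  L_A = 0.013648
  L_B = 0.000392471
  L_C = 4.78522e-05
  L_D = 8.62002e-11
Multiply by the mixture weights:
  w_A·L_A = 0.08 × 0.013648 = 0.00109184
  w_B·L_B = 0.24 × 0.000392471 = 9.41931e-05
  w_C·L_C = 0.50 × 4.78522e-05 = 2.39261e-05
  w_D·L_D = 0.18 × 8.62002e-11 = 1.5516e-11
Normaliser: 0.00109184 + 9.41931e-05 + 2.39261e-05 + 1.5516e-11 = 0.00120996
Responsibility of Intensity C: 2.39261e-05 / 0.00120996 ≈ 0.020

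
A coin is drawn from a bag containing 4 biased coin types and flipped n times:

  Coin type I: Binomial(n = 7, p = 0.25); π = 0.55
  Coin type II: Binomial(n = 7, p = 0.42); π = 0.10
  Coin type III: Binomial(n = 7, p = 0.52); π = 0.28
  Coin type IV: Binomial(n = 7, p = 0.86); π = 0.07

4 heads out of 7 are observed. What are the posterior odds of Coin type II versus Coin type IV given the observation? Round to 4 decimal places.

Since P(k|x) ∝ P(Z=k) f_k(x), the posterior odds are P(Z=i) f_i(x) / (P(Z=j) f_j(x)).
Binomial probabilities:
  f_I = 0.0576782
  f_II = 0.212495
  f_III = 0.283012
  f_IV = 0.0525347
Odds = (0.10/0.07) × (0.212495/0.0525347) = 1.42857 × 4.04486 ≈ 5.7784

5.7784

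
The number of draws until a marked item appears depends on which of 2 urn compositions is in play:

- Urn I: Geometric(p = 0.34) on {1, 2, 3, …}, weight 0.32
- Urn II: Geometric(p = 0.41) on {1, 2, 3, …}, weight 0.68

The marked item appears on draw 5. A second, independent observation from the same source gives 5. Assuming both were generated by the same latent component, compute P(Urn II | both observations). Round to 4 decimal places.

0.5576

Posterior ∝ prior × likelihood, so P(k | x) ∝ π_k f_k(x); normalise over all components.
Since both observations come from the same component, the likelihood for component k is f_k(x₁)·f_k(x₂).
  p_I = [0.0645141] × [0.0645141] = 0.00416207
  p_II = [0.0496812] × [0.0496812] = 0.00246822
Weight by the priors:
  π_I·p_I = 0.32 × 0.00416207 = 0.00133186
  π_II·p_II = 0.68 × 0.00246822 = 0.00167839
Normaliser: 0.00133186 + 0.00167839 = 0.00301025
Responsibility of Urn II: 0.00167839 / 0.00301025 ≈ 0.5576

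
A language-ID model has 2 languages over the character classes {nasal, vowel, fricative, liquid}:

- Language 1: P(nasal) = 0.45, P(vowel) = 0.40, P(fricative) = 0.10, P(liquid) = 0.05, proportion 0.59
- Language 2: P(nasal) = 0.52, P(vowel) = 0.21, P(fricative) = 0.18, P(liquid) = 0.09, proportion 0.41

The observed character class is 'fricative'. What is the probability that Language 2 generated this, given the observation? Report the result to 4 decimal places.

Posterior ∝ prior × likelihood, so P(k | x) ∝ π_k f_k(x); normalise over all components.
Categorical probabilities:
  f_1 = 0.1
  f_2 = 0.18
Multiply by the mixture weights:
  π_1·f_1 = 0.59 × 0.1 = 0.059
  π_2·f_2 = 0.41 × 0.18 = 0.0738
Normaliser: 0.059 + 0.0738 = 0.1328
So the posterior for Language 2 is 0.0738 / 0.1328 ≈ 0.5557.

0.5557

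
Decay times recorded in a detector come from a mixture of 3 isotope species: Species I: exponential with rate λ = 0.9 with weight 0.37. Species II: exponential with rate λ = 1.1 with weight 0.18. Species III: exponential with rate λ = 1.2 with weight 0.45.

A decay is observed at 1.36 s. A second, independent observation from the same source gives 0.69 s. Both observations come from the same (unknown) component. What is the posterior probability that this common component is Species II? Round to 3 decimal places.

The responsibility of component k is π_k f_k(x) divided by Σ_j π_j f_j(x).
Since both observations come from the same component, the likelihood for component k is f_k(x₁)·f_k(x₂).
  L_I = [0.9·e^(−0.9·1.36) = 0.9·e^(−1.2240) = 0.264646] × [0.483666] = 0.128001
  L_II = [1.1·e^(−1.1·1.36) = 1.1·e^(−1.4960) = 0.246427] × [0.514948] = 0.126897
  L_III = [1.2·e^(−1.2·1.36) = 1.2·e^(−1.6320) = 0.234646] × [0.524307] = 0.123026
Multiply by the mixture weights:
  π_I·L_I = 0.37 × 0.128001 = 0.0473602
  π_II·L_II = 0.18 × 0.126897 = 0.0228415
  π_III·L_III = 0.45 × 0.123026 = 0.0553618
Evidence: 0.0473602 + 0.0228415 + 0.0553618 = 0.125563
P(Species II | x) ≈ 0.182

0.182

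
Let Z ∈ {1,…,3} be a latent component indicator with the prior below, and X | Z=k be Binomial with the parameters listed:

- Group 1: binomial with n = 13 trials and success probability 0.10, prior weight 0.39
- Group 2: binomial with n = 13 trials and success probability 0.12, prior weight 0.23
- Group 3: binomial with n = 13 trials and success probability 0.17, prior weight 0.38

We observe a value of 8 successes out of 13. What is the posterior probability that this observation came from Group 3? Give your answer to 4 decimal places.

0.9328

By Bayes' theorem, P(k | x) = π_k f_k(x) / Σ_j π_j f_j(x).
Component likelihoods at x = 8 successes out of 13:
  L_1 = 7.59961e-06
  L_2 = 2.9204e-05
  L_3 = 0.000353639
Unnormalised posteriors:
  π_1·L_1 = 0.39 × 7.59961e-06 = 2.96385e-06
  π_2·L_2 = 0.23 × 2.9204e-05 = 6.71691e-06
  π_3·L_3 = 0.38 × 0.000353639 = 0.000134383
Sum: 2.96385e-06 + 6.71691e-06 + 0.000134383 = 0.000144064
P(Group 3 | data) ≈ 0.9328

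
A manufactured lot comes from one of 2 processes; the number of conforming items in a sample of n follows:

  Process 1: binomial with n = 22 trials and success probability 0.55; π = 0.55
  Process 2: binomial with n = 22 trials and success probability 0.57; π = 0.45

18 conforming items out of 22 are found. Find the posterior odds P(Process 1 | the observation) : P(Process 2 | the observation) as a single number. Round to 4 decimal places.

0.7707

Since P(k|x) ∝ π_k f_k(x), the posterior odds are π_i f_i(x) / (π_j f_j(x)).
Binomial probabilities:
  p_1 = 0.00636199
  p_2 = 0.0100887
Odds = (0.55/0.45) × (0.00636199/0.0100887) = 1.22222 × 0.630605 ≈ 0.7707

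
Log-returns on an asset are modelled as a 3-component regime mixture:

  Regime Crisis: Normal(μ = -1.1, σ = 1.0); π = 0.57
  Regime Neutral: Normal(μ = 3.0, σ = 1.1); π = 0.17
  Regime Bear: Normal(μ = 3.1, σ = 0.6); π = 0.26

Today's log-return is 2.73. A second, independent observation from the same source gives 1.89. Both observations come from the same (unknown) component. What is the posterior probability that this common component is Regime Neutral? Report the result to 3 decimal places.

0.512

P(component k | x) = w_k·f_k(x) / marginal(x), where marginal(x) = Σ_j w_j·f_j(x).
Since both observations come from the same component, the likelihood for component k is f_k(x₁)·f_k(x₂).
  f_Crisis = [(1/(1.0·√(2π)))·exp(−(2.73−-1.1)²/(2·1.0²)) = 0.398942·exp(-7.33445) = 0.000260375] × [0.00456659] = 1.18902e-06
  f_Neutral = [(1/(1.1·√(2π)))·exp(−(2.73−3.0)²/(2·1.1²)) = 0.362675·exp(-0.03012) = 0.351913] × [0.217974] = 0.0767077
  f_Bear = [(1/(0.6·√(2π)))·exp(−(2.73−3.1)²/(2·0.6²)) = 0.664904·exp(-0.19014) = 0.549772] × [0.0870228] = 0.0478427
Prior × likelihood for each component:
  w_Crisis·f_Crisis = 0.57 × 1.18902e-06 = 6.77744e-07
  w_Neutral·f_Neutral = 0.17 × 0.0767077 = 0.0130403
  w_Bear·f_Bear = 0.26 × 0.0478427 = 0.0124391
Marginal: 6.77744e-07 + 0.0130403 + 0.0124391 = 0.0254801
So the posterior for Regime Neutral is 0.0130403 / 0.0254801 ≈ 0.512.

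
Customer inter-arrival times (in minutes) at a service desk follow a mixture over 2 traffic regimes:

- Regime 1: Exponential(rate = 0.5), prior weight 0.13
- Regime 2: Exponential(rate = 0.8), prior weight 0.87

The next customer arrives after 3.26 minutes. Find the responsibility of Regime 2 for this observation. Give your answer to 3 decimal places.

The responsibility of component k is π_k f_k(x) divided by Σ_j π_j f_j(x).
Evaluate each component's likelihood at the observed value:
  p_1 = 0.5·e^(−0.5·3.26) = 0.5·e^(−1.6300) = 0.0979648
  p_2 = 0.8·e^(−0.8·3.26) = 0.8·e^(−2.6080) = 0.0589454
Prior × likelihood for each component:
  π_1·p_1 = 0.13 × 0.0979648 = 0.0127354
  π_2·p_2 = 0.87 × 0.0589454 = 0.0512825
Normaliser: 0.0127354 + 0.0512825 = 0.0640179
Responsibility of Regime 2: 0.0512825 / 0.0640179 ≈ 0.801

0.801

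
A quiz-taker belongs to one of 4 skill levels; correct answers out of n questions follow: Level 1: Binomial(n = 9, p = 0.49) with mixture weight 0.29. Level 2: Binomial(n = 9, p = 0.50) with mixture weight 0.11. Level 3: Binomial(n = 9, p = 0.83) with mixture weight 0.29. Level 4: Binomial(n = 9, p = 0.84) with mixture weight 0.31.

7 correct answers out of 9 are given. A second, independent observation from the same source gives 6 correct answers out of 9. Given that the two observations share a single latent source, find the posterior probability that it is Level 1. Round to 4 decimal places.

0.1121

The responsibility of component k is π_k f_k(x) divided by Σ_j π_j f_j(x).
Since both observations come from the same component, the likelihood for component k is f_k(x₁)·f_k(x₂).
  f_1 = [C(9,7)·0.49^7·0.51^2 = 36·0.00678223·0.2601 = 0.0635061] × [0.154229] = 0.00979449
  f_2 = [C(9,7)·0.50^7·0.50^2 = 36·0.0078125·0.25 = 0.0703125] × [0.164062] = 0.0115356
  f_3 = [C(9,7)·0.83^7·0.17^2 = 36·0.271361·0.0289 = 0.282323] × [0.134926] = 0.0380927
  f_4 = [C(9,7)·0.84^7·0.16^2 = 36·0.29509·0.0256 = 0.271955] × [0.120869] = 0.032871
Weight by the priors:
  π_1·f_1 = 0.29 × 0.00979449 = 0.0028404
  π_2·f_2 = 0.11 × 0.0115356 = 0.00126892
  π_3·f_3 = 0.29 × 0.0380927 = 0.0110469
  π_4·f_4 = 0.31 × 0.032871 = 0.01019
Evidence: 0.0028404 + 0.00126892 + 0.0110469 + 0.01019 = 0.0253462
P(Level 1 | x₁,x₂) = 0.0028404 / 0.0253462 ≈ 0.1121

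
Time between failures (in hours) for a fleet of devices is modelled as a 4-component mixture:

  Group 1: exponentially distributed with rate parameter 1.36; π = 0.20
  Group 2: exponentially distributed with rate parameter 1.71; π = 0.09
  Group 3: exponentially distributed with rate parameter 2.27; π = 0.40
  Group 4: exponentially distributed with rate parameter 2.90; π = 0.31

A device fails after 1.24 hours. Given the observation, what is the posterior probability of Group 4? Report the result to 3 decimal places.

0.167

By Bayes' theorem, P(k | x) = π_k f_k(x) / Σ_j π_j f_j(x).
Evaluate each component's likelihood at the observed value:
  L_1 = 0.251852
  L_2 = 0.205172
  L_3 = 0.136011
  L_4 = 0.0795564
Multiply by the mixture weights:
  π_1·L_1 = 0.20 × 0.251852 = 0.0503703
  π_2·L_2 = 0.09 × 0.205172 = 0.0184655
  π_3·L_3 = 0.40 × 0.136011 = 0.0544044
  π_4·L_4 = 0.31 × 0.0795564 = 0.0246625
Evidence: 0.0503703 + 0.0184655 + 0.0544044 + 0.0246625 = 0.147903
P(Group 4 | x) ≈ 0.167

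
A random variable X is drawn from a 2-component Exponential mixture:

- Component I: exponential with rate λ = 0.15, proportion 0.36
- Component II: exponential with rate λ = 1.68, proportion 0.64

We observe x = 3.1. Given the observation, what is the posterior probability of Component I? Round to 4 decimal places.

0.8522

Posterior ∝ prior × likelihood, so P(k | x) ∝ π_k f_k(x); normalise over all components.
Component likelihoods at x = 3.1:
  L_I = 0.0942203
  L_II = 0.00919398
Prior × likelihood for each component:
  π_I·L_I = 0.36 × 0.0942203 = 0.0339193
  π_II·L_II = 0.64 × 0.00919398 = 0.00588415
Sum: 0.0339193 + 0.00588415 = 0.0398034
Responsibility of Component I: 0.0339193 / 0.0398034 ≈ 0.8522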